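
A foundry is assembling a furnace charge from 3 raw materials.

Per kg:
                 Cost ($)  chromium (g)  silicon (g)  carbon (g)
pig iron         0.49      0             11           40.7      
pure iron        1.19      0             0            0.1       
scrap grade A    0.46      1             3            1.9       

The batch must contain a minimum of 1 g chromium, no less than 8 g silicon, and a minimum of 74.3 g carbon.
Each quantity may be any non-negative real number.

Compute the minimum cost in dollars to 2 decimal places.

This is a linear program. Let x1 = kg of pig iron, x2 = kg of pure iron, x3 = kg of scrap grade A.
Minimise 0.49x1 + 1.19x2 + 0.46x3 subject to:
  1x3 ≥ 1   (chromium)
  11x1 + 3x3 ≥ 8   (silicon)
  40.7x1 + 0.1x2 + 1.9x3 ≥ 74.3   (carbon)
  x1, x2, x3 ≥ 0.
The optimal basis is {pig iron, scrap grade A}; pure iron drops out. The chromium and carbon requirements are met with equality.
That vertex is x1 = 1.779, x3 = 1.
Total cost: 0.49·1.779 + 0.46·1 = 1.3317.

$1.33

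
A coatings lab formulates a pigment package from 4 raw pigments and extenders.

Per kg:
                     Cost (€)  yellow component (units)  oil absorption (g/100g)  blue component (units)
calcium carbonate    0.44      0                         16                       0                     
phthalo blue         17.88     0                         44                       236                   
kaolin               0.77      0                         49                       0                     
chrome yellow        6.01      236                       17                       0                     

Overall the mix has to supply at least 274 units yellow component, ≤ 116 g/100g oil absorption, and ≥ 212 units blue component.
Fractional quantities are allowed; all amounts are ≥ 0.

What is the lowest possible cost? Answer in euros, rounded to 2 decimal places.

€23.04

Let x1 = kg of calcium carbonate, x2 = kg of phthalo blue, x3 = kg of kaolin, x4 = kg of chrome yellow.
Minimise 0.44x1 + 17.88x2 + 0.77x3 + 6.01x4 with:
  236x4 ≥ 274   (yellow component)
  16x1 + 44x2 + 49x3 + 17x4 ≤ 116   (oil absorption)
  236x2 ≥ 212   (blue component)
  x1, x2, x3, x4 ≥ 0.
At the optimum only phthalo blue, chrome yellow are positive (calcium carbonate, kaolin = 0). Binding constraints: yellow component and blue component.
Optimal quantities: phthalo blue = 0.8983 kg, chrome yellow = 1.161 kg.
Objective = 17.88·0.8983 + 6.01·1.161 = 23.0392.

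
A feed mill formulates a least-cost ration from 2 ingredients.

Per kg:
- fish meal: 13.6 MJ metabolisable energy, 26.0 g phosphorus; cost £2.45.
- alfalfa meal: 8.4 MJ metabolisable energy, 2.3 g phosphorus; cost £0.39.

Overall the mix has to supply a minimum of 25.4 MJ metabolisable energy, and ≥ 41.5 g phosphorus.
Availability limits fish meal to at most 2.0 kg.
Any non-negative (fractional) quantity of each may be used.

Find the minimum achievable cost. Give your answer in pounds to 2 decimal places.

Treat it as an LP. Let x1 = kg of fish meal, x2 = kg of alfalfa meal.
min 2.45x1 + 0.39x2 s.t.:
  13.6x1 + 8.4x2 ≥ 25.4   (metabolisable energy)
  26x1 + 2.3x2 ≥ 41.5   (phosphorus)
  x1 ≤ 2
  x1, x2 ≥ 0.
Both inputs are positive at the optimum. Binding constraints: metabolisable energy and phosphorus.
Solving gives x1 = 1.551, x2 = 0.513.
Cost = 2.45·1.551 + 0.39·0.513 = 4.0000.

£4.00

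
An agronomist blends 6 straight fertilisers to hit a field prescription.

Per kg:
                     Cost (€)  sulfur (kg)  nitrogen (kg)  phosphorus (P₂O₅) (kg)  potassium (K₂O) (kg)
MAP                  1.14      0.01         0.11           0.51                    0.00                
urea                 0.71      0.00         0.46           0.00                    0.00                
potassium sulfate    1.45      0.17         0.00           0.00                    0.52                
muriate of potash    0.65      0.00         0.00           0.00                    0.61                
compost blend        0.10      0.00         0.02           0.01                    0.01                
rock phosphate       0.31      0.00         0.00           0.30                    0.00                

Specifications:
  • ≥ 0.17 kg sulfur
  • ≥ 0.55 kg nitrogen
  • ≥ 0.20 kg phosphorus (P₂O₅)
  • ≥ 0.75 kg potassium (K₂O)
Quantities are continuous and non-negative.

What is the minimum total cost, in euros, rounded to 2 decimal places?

€2.75

Set it up as a linear program. Let x1 = kg of MAP, x2 = kg of urea, x3 = kg of potassium sulfate, x4 = kg of muriate of potash, x5 = kg of compost blend, x6 = kg of rock phosphate.
Minimize 1.14x1 + 0.71x2 + 1.45x3 + 0.65x4 + 0.1x5 + 0.31x6 subject to:
  0.01x1 + 0.17x3 ≥ 0.17   (sulfur)
  0.11x1 + 0.46x2 + 0.02x5 ≥ 0.55   (nitrogen)
  0.51x1 + 0.01x5 + 0.3x6 ≥ 0.2   (phosphorus (P₂O₅))
  0.52x3 + 0.61x4 + 0.01x5 ≥ 0.75   (potassium (K₂O))
  x1, x2, x3, x4, x5, x6 ≥ 0.
At the optimum only urea, potassium sulfate, muriate of potash, rock phosphate are positive (MAP, compost blend = 0). The sulfur, nitrogen, phosphorus (P₂O₅), potassium (K₂O) requirements are met with equality.
That vertex is x2 = 1.196, x3 = 1, x4 = 0.377, x6 = 0.6667.
Total cost: 0.71·1.196 + 1.45·1 + 0.65·0.377 + 0.31·0.6667 = 2.7509.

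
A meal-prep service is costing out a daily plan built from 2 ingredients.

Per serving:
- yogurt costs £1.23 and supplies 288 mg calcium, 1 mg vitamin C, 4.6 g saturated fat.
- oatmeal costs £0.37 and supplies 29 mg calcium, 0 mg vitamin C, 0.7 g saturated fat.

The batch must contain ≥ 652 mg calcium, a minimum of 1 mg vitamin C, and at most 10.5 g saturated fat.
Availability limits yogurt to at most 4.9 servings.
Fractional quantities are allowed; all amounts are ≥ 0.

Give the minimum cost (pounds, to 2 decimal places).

£2.78

Let x1 = servings of yogurt, x2 = servings of oatmeal.
Minimize 1.23x1 + 0.37x2 with:
  288x1 + 29x2 ≥ 652   (calcium)
  1x1 ≥ 1   (vitamin C)
  4.6x1 + 0.7x2 ≤ 10.5   (saturated fat)
  x1 ≤ 4.9
  x1, x2 ≥ 0.
The cheapest feasible vertex uses only yogurt; oatmeal is not used. There the calcium constraint is tight.
Optimal quantities: yogurt = 2.264 servings.
Cost = 1.23·2.264 = 2.7847.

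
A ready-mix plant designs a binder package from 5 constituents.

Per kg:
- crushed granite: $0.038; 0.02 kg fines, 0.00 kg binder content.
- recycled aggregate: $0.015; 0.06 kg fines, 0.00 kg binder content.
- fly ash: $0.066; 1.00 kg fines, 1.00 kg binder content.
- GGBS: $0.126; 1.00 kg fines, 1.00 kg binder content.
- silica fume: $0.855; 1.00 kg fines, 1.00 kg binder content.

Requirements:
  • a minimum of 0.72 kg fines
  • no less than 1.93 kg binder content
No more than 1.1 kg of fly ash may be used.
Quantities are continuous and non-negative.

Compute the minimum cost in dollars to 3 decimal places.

Let x1 = kg of crushed granite, x2 = kg of recycled aggregate, x3 = kg of fly ash, x4 = kg of GGBS, x5 = kg of silica fume.
Minimise 0.038x1 + 0.015x2 + 0.066x3 + 0.126x4 + 0.855x5 subject to:
  0.02x1 + 0.06x2 + 1x3 + 1x4 + 1x5 ≥ 0.72   (fines)
  1x3 + 1x4 + 1x5 ≥ 1.93   (binder content)
  x3 ≤ 1.1
  x1, x2, x3, x4, x5 ≥ 0.
The minimum-cost mix takes nothing from crushed granite, recycled aggregate, silica fume — only fly ash, GGBS. There the binder content and the fly ash cap constraints are tight.
Solving gives x3 = 1.1, x4 = 0.83.
Hence cost = 0.066·1.1 + 0.126·0.83 = $0.17718.

$0.177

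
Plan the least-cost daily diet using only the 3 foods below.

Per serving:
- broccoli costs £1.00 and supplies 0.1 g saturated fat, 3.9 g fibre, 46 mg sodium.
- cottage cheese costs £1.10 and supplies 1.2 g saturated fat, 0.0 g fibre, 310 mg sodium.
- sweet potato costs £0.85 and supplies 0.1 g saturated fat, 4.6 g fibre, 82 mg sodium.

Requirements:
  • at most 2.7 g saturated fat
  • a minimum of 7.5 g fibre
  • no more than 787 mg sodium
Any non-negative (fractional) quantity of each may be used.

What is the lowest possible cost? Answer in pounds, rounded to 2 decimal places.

£1.39

Let x1 = servings of broccoli, x2 = servings of cottage cheese, x3 = servings of sweet potato.
Minimize 1x1 + 1.1x2 + 0.85x3 with:
  0.1x1 + 1.2x2 + 0.1x3 ≤ 2.7   (saturated fat)
  3.9x1 + 4.6x3 ≥ 7.5   (fibre)
  46x1 + 310x2 + 82x3 ≤ 787   (sodium)
  x1, x2, x3 ≥ 0.
The cheapest feasible vertex uses only sweet potato; broccoli, cottage cheese are not used. Binding constraint: fibre.
So sweet potato = 1.63 servings.
Total cost: 0.85·1.63 = 1.3855.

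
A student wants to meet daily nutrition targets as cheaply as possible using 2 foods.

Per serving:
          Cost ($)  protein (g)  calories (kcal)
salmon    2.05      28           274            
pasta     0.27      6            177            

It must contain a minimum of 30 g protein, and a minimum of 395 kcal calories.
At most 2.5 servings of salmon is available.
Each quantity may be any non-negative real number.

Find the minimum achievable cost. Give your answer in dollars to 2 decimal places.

$1.35

Set it up as a linear program. Let x1 = servings of salmon, x2 = servings of pasta.
Minimize 2.05x1 + 0.27x2 s.t.:
  28x1 + 6x2 ≥ 30   (protein)
  274x1 + 177x2 ≥ 395   (calories)
  x1 ≤ 2.5
  x1, x2 ≥ 0.
The optimal basis is {pasta}; salmon drops out. There the protein constraint is tight.
Solving gives x2 = 5.
Hence cost = 0.27·5 = $1.3500.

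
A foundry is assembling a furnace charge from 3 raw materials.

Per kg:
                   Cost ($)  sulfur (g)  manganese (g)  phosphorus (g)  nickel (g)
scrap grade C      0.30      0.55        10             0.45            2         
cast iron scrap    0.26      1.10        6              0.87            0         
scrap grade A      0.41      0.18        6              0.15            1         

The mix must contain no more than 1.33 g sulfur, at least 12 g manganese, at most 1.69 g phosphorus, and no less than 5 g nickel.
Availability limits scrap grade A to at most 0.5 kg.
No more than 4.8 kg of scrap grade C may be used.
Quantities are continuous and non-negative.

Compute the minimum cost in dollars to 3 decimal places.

$0.873

Let x1 = kg of scrap grade C, x2 = kg of cast iron scrap, x3 = kg of scrap grade A.
min 0.3x1 + 0.26x2 + 0.41x3 subject to:
  0.55x1 + 1.1x2 + 0.18x3 ≤ 1.33   (sulfur)
  10x1 + 6x2 + 6x3 ≥ 12   (manganese)
  0.45x1 + 0.87x2 + 0.15x3 ≤ 1.69   (phosphorus)
  2x1 + 1x3 ≥ 5   (nickel)
  x3 ≤ 0.5
  x1 ≤ 4.8
  x1, x2, x3 ≥ 0.
The cheapest feasible vertex uses only scrap grade C, scrap grade A; cast iron scrap is not used. The sulfur and nickel requirements are met with equality.
That vertex is x1 = 2.263, x3 = 0.4737.
Hence cost = 0.3·2.263 + 0.41·0.4737 = $0.87312.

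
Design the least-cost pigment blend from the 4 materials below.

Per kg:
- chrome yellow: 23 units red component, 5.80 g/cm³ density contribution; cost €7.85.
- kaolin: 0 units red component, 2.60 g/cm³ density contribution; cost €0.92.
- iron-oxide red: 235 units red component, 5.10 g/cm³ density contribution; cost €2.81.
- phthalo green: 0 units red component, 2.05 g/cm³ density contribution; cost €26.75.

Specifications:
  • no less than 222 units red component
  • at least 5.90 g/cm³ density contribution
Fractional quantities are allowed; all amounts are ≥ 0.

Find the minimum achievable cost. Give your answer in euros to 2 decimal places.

Treat it as an LP. Let x1 = kg of chrome yellow, x2 = kg of kaolin, x3 = kg of iron-oxide red, x4 = kg of phthalo green.
min 7.85x1 + 0.92x2 + 2.81x3 + 26.75x4 s.t.:
  23x1 + 235x3 ≥ 222   (red component)
  5.8x1 + 2.6x2 + 5.1x3 + 2.05x4 ≥ 5.9   (density contribution)
  x1, x2, x3, x4 ≥ 0.
The minimum-cost mix takes nothing from chrome yellow, phthalo green — only kaolin, iron-oxide red. There the red component and density contribution constraints are tight.
That vertex is x2 = 0.4162, x3 = 0.9447.
Cost = 0.92·0.4162 + 2.81·0.9447 = 3.0375.

€3.04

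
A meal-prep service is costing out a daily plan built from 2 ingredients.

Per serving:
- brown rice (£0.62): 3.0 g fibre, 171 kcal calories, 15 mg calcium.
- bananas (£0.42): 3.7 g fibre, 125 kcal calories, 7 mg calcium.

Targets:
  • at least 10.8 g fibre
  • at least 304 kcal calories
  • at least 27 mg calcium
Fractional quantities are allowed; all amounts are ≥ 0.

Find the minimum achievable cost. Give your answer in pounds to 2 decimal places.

Let x1 = servings of brown rice, x2 = servings of bananas.
min 0.62x1 + 0.42x2 s.t.:
  3x1 + 3.7x2 ≥ 10.8   (fibre)
  171x1 + 125x2 ≥ 304   (calories)
  15x1 + 7x2 ≥ 27   (calcium)
  x1, x2 ≥ 0.
Both inputs are positive at the optimum. There the fibre and calcium constraints are tight.
So brown rice = 0.7043 servings, bananas = 2.348 servings.
Objective = 0.62·0.7043 + 0.42·2.348 = 1.4228.

£1.42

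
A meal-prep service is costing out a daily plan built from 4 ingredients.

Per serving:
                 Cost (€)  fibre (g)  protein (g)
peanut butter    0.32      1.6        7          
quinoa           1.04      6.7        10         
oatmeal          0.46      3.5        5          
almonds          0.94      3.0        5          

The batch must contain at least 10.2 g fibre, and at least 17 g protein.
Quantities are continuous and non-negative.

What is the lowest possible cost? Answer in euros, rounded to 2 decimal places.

€1.40

Let x1 = servings of peanut butter, x2 = servings of quinoa, x3 = servings of oatmeal, x4 = servings of almonds.
Minimise 0.32x1 + 1.04x2 + 0.46x3 + 0.94x4 s.t.:
  1.6x1 + 6.7x2 + 3.5x3 + 3x4 ≥ 10.2   (fibre)
  7x1 + 10x2 + 5x3 + 5x4 ≥ 17   (protein)
  x1, x2, x3, x4 ≥ 0.
The cheapest feasible vertex uses only peanut butter, oatmeal; quinoa, almonds are not used. Binding constraints: fibre and protein.
Solving gives x1 = 0.5152, x3 = 2.679.
Cost = 0.32·0.5152 + 0.46·2.679 = 1.3972.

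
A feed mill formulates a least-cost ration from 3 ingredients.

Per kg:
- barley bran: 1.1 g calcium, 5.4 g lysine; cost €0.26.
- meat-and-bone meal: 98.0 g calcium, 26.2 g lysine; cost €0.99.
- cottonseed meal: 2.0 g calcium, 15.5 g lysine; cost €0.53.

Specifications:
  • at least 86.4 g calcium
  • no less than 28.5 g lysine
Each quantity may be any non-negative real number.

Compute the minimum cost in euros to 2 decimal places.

€1.06

Treat it as an LP. Let x1 = kg of barley bran, x2 = kg of meat-and-bone meal, x3 = kg of cottonseed meal.
Minimise 0.26x1 + 0.99x2 + 0.53x3 subject to:
  1.1x1 + 98x2 + 2x3 ≥ 86.4   (calcium)
  5.4x1 + 26.2x2 + 15.5x3 ≥ 28.5   (lysine)
  x1, x2, x3 ≥ 0.
At the optimum only meat-and-bone meal, cottonseed meal are positive (barley bran = 0). Binding constraints: calcium and lysine.
Optimal quantities: meat-and-bone meal = 0.8743 kg, cottonseed meal = 0.3609 kg.
Cost = 0.99·0.8743 + 0.53·0.3609 = 1.0568.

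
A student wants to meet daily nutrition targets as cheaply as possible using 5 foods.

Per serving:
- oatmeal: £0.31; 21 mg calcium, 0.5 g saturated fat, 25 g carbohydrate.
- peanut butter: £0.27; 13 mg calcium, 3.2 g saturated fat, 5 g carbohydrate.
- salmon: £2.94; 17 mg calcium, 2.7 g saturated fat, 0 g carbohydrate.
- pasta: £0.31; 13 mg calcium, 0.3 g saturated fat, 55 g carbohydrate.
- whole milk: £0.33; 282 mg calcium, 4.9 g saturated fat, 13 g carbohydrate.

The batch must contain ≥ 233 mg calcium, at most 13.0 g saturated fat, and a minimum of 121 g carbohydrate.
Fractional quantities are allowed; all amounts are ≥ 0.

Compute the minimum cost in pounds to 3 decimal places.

Let x1 = servings of oatmeal, x2 = servings of peanut butter, x3 = servings of salmon, x4 = servings of pasta, x5 = servings of whole milk.
min 0.31x1 + 0.27x2 + 2.94x3 + 0.31x4 + 0.33x5 with:
  21x1 + 13x2 + 17x3 + 13x4 + 282x5 ≥ 233   (calcium)
  0.5x1 + 3.2x2 + 2.7x3 + 0.3x4 + 4.9x5 ≤ 13   (saturated fat)
  25x1 + 5x2 + 55x4 + 13x5 ≥ 121   (carbohydrate)
  x1, x2, x3, x4, x5 ≥ 0.
The cheapest feasible vertex uses only pasta, whole milk; oatmeal, peanut butter, salmon are not used. There the calcium and carbohydrate constraints are tight.
Optimal quantities: pasta = 2.027 servings, whole milk = 0.7328 servings.
Hence cost = 0.31·2.027 + 0.33·0.7328 = £0.87019.

£0.870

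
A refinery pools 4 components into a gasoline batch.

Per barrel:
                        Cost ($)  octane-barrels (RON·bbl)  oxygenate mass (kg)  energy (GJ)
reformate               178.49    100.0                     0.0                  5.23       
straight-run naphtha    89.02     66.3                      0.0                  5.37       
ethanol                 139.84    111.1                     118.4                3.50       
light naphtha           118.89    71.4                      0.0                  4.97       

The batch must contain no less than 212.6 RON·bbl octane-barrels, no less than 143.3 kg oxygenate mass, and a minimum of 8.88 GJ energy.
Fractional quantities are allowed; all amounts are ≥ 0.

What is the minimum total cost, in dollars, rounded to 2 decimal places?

This is a linear program. Let x1 = barrels of reformate, x2 = barrels of straight-run naphtha, x3 = barrels of ethanol, x4 = barrels of light naphtha.
Minimise 178.49x1 + 89.02x2 + 139.84x3 + 118.89x4 with:
  100x1 + 66.3x2 + 111.1x3 + 71.4x4 ≥ 212.6   (octane-barrels)
  118.4x3 ≥ 143.3   (oxygenate mass)
  5.23x1 + 5.37x2 + 3.5x3 + 4.97x4 ≥ 8.88   (energy)
  x1, x2, x3, x4 ≥ 0.
The optimal basis is {straight-run naphtha, ethanol}; reformate, light naphtha drop out. There the octane-barrels and energy constraints are tight.
That vertex is x2 = 0.6651, x3 = 1.5167.
Cost = 89.02·0.6651 + 139.84·1.5167 = 271.3025.

$271.30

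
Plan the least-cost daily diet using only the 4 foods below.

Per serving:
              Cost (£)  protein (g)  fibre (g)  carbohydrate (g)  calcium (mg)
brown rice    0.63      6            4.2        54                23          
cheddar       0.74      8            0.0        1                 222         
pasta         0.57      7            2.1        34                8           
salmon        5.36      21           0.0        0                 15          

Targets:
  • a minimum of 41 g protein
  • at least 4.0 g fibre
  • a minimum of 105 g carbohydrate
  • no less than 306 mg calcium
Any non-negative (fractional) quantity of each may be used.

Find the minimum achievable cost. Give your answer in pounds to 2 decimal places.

Let x1 = servings of brown rice, x2 = servings of cheddar, x3 = servings of pasta, x4 = servings of salmon.
Minimise 0.63x1 + 0.74x2 + 0.57x3 + 5.36x4 subject to:
  6x1 + 8x2 + 7x3 + 21x4 ≥ 41   (protein)
  4.2x1 + 2.1x3 ≥ 4   (fibre)
  54x1 + 1x2 + 34x3 ≥ 105   (carbohydrate)
  23x1 + 222x2 + 8x3 + 15x4 ≥ 306   (calcium)
  x1, x2, x3, x4 ≥ 0.
At the optimum only cheddar, pasta are positive (brown rice, salmon = 0). Binding constraints: protein and calcium.
Solving gives x2 = 1.217, x3 = 4.466.
Objective = 0.74·1.217 + 0.57·4.466 = 3.4462.

£3.45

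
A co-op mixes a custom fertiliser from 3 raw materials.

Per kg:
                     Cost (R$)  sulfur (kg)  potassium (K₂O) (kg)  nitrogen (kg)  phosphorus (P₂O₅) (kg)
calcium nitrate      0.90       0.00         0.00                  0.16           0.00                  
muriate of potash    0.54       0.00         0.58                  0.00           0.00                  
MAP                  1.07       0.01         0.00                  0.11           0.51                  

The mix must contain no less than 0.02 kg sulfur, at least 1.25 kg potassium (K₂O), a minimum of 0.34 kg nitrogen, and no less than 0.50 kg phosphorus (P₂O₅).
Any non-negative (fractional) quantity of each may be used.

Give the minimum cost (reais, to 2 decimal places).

Set it up as a linear program. Let x1 = kg of calcium nitrate, x2 = kg of muriate of potash, x3 = kg of MAP.
Minimize 0.9x1 + 0.54x2 + 1.07x3 with:
  0.01x3 ≥ 0.02   (sulfur)
  0.58x2 ≥ 1.25   (potassium (K₂O))
  0.16x1 + 0.11x3 ≥ 0.34   (nitrogen)
  0.51x3 ≥ 0.5   (phosphorus (P₂O₅))
  x1, x2, x3 ≥ 0.
The optimal mix uses every input. There the sulfur, potassium (K₂O), nitrogen constraints are tight.
So calcium nitrate = 0.75 kg, muriate of potash = 2.155 kg, MAP = 2 kg.
Total cost: 0.9·0.75 + 0.54·2.155 + 1.07·2 = 3.9787.

R$3.98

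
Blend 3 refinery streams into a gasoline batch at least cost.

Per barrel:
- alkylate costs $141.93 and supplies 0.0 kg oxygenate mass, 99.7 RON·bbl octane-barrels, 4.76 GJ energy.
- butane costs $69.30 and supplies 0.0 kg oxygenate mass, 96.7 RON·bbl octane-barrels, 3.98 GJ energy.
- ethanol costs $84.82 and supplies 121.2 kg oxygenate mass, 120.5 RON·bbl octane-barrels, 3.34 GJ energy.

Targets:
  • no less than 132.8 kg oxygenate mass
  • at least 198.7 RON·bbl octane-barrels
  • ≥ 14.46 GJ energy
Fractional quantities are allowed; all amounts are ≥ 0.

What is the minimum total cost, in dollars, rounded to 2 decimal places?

$280.99

Set it up as a linear program. Let x1 = barrels of alkylate, x2 = barrels of butane, x3 = barrels of ethanol.
Minimize 141.93x1 + 69.3x2 + 84.82x3 with:
  121.2x3 ≥ 132.8   (oxygenate mass)
  99.7x1 + 96.7x2 + 120.5x3 ≥ 198.7   (octane-barrels)
  4.76x1 + 3.98x2 + 3.34x3 ≥ 14.46   (energy)
  x1, x2, x3 ≥ 0.
At the optimum only butane, ethanol are positive (alkylate = 0). Binding constraints: oxygenate mass and energy.
So butane = 2.71365 barrels, ethanol = 1.09571 barrels.
Hence cost = 69.3·2.71365 + 84.82·1.09571 = $280.9941.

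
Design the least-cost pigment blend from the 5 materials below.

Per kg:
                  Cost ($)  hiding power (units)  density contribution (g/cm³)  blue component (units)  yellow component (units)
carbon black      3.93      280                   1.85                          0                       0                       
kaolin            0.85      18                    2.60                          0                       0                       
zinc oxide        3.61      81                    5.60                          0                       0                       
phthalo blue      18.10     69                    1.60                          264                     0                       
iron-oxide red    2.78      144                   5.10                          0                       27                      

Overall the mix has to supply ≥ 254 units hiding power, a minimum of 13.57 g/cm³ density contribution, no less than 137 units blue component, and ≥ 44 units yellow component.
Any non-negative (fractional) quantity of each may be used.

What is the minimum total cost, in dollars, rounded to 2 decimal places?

$15.37

Let x1 = kg of carbon black, x2 = kg of kaolin, x3 = kg of zinc oxide, x4 = kg of phthalo blue, x5 = kg of iron-oxide red.
min 3.93x1 + 0.85x2 + 3.61x3 + 18.1x4 + 2.78x5 with:
  280x1 + 18x2 + 81x3 + 69x4 + 144x5 ≥ 254   (hiding power)
  1.85x1 + 2.6x2 + 5.6x3 + 1.6x4 + 5.1x5 ≥ 13.57   (density contribution)
  264x4 ≥ 137   (blue component)
  27x5 ≥ 44   (yellow component)
  x1, x2, x3, x4, x5 ≥ 0.
The cheapest feasible vertex uses only kaolin, phthalo blue, iron-oxide red; carbon black, zinc oxide are not used. There the density contribution, blue component, yellow component constraints are tight.
That vertex is x2 = 1.703, x4 = 0.5189, x5 = 1.63.
Cost = 0.85·1.703 + 18.1·0.5189 + 2.78·1.63 = 15.3710.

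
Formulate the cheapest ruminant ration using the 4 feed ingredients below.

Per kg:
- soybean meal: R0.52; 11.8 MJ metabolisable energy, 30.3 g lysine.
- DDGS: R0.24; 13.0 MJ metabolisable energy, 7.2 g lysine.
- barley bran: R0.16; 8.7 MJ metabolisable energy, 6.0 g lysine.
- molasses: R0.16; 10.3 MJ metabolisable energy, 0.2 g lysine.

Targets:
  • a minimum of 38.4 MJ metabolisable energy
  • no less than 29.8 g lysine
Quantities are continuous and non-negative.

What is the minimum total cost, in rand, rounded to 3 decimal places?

R0.752

Set it up as a linear program. Let x1 = kg of soybean meal, x2 = kg of DDGS, x3 = kg of barley bran, x4 = kg of molasses.
Minimise 0.52x1 + 0.24x2 + 0.16x3 + 0.16x4 with:
  11.8x1 + 13x2 + 8.7x3 + 10.3x4 ≥ 38.4   (metabolisable energy)
  30.3x1 + 7.2x2 + 6x3 + 0.2x4 ≥ 29.8   (lysine)
  x1, x2, x3, x4 ≥ 0.
The minimum-cost mix takes nothing from DDGS, molasses — only soybean meal, barley bran. Binding constraints: metabolisable energy and lysine.
That vertex is x1 = 0.1497, x3 = 4.211.
Hence cost = 0.52·0.1497 + 0.16·4.211 = R0.75160.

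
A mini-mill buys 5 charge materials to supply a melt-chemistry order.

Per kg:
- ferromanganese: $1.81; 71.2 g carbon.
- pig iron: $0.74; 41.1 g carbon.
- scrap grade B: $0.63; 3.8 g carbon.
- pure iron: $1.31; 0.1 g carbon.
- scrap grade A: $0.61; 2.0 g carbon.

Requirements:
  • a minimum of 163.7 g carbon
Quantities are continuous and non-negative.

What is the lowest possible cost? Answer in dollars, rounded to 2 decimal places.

Let x1 = kg of ferromanganese, x2 = kg of pig iron, x3 = kg of scrap grade B, x4 = kg of pure iron, x5 = kg of scrap grade A.
Minimise 1.81x1 + 0.74x2 + 0.63x3 + 1.31x4 + 0.61x5 subject to:
  71.2x1 + 41.1x2 + 3.8x3 + 0.1x4 + 2x5 ≥ 163.7   (carbon)
  x1, x2, x3, x4, x5 ≥ 0.
The cheapest feasible vertex uses only pig iron; ferromanganese, scrap grade B, pure iron, scrap grade A are not used. There the carbon constraint is tight.
That vertex is x2 = 3.983.
Total cost: 0.74·3.983 = 2.9474.

$2.95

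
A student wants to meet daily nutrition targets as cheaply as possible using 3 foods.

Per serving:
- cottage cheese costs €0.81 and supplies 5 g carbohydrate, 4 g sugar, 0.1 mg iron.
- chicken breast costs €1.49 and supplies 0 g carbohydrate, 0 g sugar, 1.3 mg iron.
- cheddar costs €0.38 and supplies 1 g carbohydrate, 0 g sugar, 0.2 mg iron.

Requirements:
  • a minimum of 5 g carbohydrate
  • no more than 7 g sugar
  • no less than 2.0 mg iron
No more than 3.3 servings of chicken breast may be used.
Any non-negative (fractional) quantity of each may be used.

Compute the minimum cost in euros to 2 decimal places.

€2.99

Set it up as a linear program. Let x1 = servings of cottage cheese, x2 = servings of chicken breast, x3 = servings of cheddar.
Minimize 0.81x1 + 1.49x2 + 0.38x3 subject to:
  5x1 + 1x3 ≥ 5   (carbohydrate)
  4x1 ≤ 7   (sugar)
  0.1x1 + 1.3x2 + 0.2x3 ≥ 2   (iron)
  x2 ≤ 3.3
  x1, x2, x3 ≥ 0.
The minimum-cost mix takes nothing from cheddar — only cottage cheese, chicken breast. Binding constraints: carbohydrate and iron.
So cottage cheese = 1 serving, chicken breast = 1.462 servings.
Hence cost = 0.81·1 + 1.49·1.462 = €2.9884.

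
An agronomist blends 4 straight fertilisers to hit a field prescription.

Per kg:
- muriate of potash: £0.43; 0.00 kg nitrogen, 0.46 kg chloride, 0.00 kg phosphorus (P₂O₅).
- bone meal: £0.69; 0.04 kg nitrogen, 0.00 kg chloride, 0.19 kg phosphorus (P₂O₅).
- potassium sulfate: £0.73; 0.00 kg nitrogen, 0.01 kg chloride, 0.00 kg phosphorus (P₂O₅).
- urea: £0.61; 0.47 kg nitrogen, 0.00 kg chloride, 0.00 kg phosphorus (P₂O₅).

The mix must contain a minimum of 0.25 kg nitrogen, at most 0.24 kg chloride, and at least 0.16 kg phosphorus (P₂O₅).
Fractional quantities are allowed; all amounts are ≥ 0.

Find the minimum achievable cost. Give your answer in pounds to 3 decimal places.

£0.862

Let x1 = kg of muriate of potash, x2 = kg of bone meal, x3 = kg of potassium sulfate, x4 = kg of urea.
Minimise 0.43x1 + 0.69x2 + 0.73x3 + 0.61x4 subject to:
  0.04x2 + 0.47x4 ≥ 0.25   (nitrogen)
  0.46x1 + 0.01x3 ≤ 0.24   (chloride)
  0.19x2 ≥ 0.16   (phosphorus (P₂O₅))
  x1, x2, x3, x4 ≥ 0.
At the optimum only bone meal, urea are positive (muriate of potash, potassium sulfate = 0). There the nitrogen and phosphorus (P₂O₅) constraints are tight.
Optimal quantities: bone meal = 0.8421 kg, urea = 0.4602 kg.
Objective = 0.69·0.8421 + 0.61·0.4602 = 0.86177.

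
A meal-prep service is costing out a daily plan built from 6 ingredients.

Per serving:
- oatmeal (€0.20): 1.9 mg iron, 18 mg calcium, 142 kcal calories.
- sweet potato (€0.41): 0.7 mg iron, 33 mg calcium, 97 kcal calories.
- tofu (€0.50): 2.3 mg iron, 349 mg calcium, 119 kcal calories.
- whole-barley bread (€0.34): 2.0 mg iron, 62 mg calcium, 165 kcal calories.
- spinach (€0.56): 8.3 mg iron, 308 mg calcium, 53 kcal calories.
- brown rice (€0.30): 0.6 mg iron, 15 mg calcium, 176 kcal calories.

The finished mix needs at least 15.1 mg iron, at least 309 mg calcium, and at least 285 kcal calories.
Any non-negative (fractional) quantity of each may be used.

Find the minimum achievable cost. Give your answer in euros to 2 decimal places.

Let x1 = servings of oatmeal, x2 = servings of sweet potato, x3 = servings of tofu, x4 = servings of whole-barley bread, x5 = servings of spinach, x6 = servings of brown rice.
min 0.2x1 + 0.41x2 + 0.5x3 + 0.34x4 + 0.56x5 + 0.3x6 s.t.:
  1.9x1 + 0.7x2 + 2.3x3 + 2x4 + 8.3x5 + 0.6x6 ≥ 15.1   (iron)
  18x1 + 33x2 + 349x3 + 62x4 + 308x5 + 15x6 ≥ 309   (calcium)
  142x1 + 97x2 + 119x3 + 165x4 + 53x5 + 176x6 ≥ 285   (calories)
  x1, x2, x3, x4, x5, x6 ≥ 0.
The minimum-cost mix takes nothing from sweet potato, tofu, whole-barley bread, brown rice — only oatmeal, spinach. Binding constraints: iron and calories.
Solving gives x1 = 1.452, x5 = 1.487.
Hence cost = 0.2·1.452 + 0.56·1.487 = €1.1231.

€1.12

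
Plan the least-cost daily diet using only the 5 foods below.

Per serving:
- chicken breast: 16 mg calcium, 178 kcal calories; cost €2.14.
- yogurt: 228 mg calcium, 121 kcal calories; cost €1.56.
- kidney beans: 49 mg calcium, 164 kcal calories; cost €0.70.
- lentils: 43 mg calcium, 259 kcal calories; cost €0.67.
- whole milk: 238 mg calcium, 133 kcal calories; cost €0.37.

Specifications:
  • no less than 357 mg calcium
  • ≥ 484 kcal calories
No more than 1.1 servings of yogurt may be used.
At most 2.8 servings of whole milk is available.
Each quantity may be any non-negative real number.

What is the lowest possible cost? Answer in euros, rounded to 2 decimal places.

€1.29

Set it up as a linear program. Let x1 = servings of chicken breast, x2 = servings of yogurt, x3 = servings of kidney beans, x4 = servings of lentils, x5 = servings of whole milk.
min 2.14x1 + 1.56x2 + 0.7x3 + 0.67x4 + 0.37x5 subject to:
  16x1 + 228x2 + 49x3 + 43x4 + 238x5 ≥ 357   (calcium)
  178x1 + 121x2 + 164x3 + 259x4 + 133x5 ≥ 484   (calories)
  x2 ≤ 1.1
  x5 ≤ 2.8
  x1, x2, x3, x4, x5 ≥ 0.
At the optimum only lentils, whole milk are positive (chicken breast, yogurt, kidney beans = 0). Binding constraints: calcium and calories.
Optimal quantities: lentils = 1.211 servings, whole milk = 1.281 servings.
Objective = 0.67·1.211 + 0.37·1.281 = 1.2853.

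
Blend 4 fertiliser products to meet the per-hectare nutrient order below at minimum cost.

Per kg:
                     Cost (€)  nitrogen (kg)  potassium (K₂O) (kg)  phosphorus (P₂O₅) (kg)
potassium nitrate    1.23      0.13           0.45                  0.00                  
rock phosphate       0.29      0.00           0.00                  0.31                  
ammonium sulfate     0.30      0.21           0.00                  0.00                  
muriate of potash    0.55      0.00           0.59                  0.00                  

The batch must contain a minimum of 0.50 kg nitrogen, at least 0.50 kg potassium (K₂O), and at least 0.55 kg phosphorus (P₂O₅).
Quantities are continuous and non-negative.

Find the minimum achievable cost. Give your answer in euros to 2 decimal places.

€1.69

Let x1 = kg of potassium nitrate, x2 = kg of rock phosphate, x3 = kg of ammonium sulfate, x4 = kg of muriate of potash.
Minimize 1.23x1 + 0.29x2 + 0.3x3 + 0.55x4 subject to:
  0.13x1 + 0.21x3 ≥ 0.5   (nitrogen)
  0.45x1 + 0.59x4 ≥ 0.5   (potassium (K₂O))
  0.31x2 ≥ 0.55   (phosphorus (P₂O₅))
  x1, x2, x3, x4 ≥ 0.
The minimum-cost mix takes nothing from potassium nitrate — only rock phosphate, ammonium sulfate, muriate of potash. The nitrogen, potassium (K₂O), phosphorus (P₂O₅) requirements are met with equality.
Optimal quantities: rock phosphate = 1.774 kg, ammonium sulfate = 2.381 kg, muriate of potash = 0.8475 kg.
Hence cost = 0.29·1.774 + 0.3·2.381 + 0.55·0.8475 = €1.6949.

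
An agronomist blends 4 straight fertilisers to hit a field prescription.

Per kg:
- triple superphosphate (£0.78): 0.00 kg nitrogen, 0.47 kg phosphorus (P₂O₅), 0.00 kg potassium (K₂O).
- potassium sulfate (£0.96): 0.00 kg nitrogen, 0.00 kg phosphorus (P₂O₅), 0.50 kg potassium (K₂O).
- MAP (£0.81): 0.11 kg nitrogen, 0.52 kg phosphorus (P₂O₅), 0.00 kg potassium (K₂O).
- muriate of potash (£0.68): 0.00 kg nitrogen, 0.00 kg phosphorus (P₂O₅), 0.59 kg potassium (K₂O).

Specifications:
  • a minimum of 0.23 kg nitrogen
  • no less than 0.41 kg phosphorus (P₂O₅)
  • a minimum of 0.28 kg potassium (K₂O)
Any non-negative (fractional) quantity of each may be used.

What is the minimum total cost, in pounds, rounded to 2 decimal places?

£2.02

Let x1 = kg of triple superphosphate, x2 = kg of potassium sulfate, x3 = kg of MAP, x4 = kg of muriate of potash.
min 0.78x1 + 0.96x2 + 0.81x3 + 0.68x4 with:
  0.11x3 ≥ 0.23   (nitrogen)
  0.47x1 + 0.52x3 ≥ 0.41   (phosphorus (P₂O₅))
  0.5x2 + 0.59x4 ≥ 0.28   (potassium (K₂O))
  x1, x2, x3, x4 ≥ 0.
The cheapest feasible vertex uses only MAP, muriate of potash; triple superphosphate, potassium sulfate are not used. The nitrogen and potassium (K₂O) requirements are met with equality.
Solving gives x3 = 2.091, x4 = 0.4746.
Objective = 0.81·2.091 + 0.68·0.4746 = 2.0164.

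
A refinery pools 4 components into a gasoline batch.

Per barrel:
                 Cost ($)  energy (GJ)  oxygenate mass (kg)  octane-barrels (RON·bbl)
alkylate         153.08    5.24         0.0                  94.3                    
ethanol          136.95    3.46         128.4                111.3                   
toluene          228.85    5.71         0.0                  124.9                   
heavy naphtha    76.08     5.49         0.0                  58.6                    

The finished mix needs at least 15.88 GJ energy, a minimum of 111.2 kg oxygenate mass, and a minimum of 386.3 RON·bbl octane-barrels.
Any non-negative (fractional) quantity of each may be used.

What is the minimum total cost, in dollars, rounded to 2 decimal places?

This is a linear program. Let x1 = barrels of alkylate, x2 = barrels of ethanol, x3 = barrels of toluene, x4 = barrels of heavy naphtha.
Minimise 153.08x1 + 136.95x2 + 228.85x3 + 76.08x4 s.t.:
  5.24x1 + 3.46x2 + 5.71x3 + 5.49x4 ≥ 15.88   (energy)
  128.4x2 ≥ 111.2   (oxygenate mass)
  94.3x1 + 111.3x2 + 124.9x3 + 58.6x4 ≥ 386.3   (octane-barrels)
  x1, x2, x3, x4 ≥ 0.
The cheapest feasible vertex uses only ethanol, heavy naphtha; alkylate, toluene are not used. Binding constraints: energy and octane-barrels.
Optimal quantities: ethanol = 2.9152 barrels, heavy naphtha = 1.0553 barrels.
Cost = 136.95·2.9152 + 76.08·1.0553 = 479.5239.

$479.52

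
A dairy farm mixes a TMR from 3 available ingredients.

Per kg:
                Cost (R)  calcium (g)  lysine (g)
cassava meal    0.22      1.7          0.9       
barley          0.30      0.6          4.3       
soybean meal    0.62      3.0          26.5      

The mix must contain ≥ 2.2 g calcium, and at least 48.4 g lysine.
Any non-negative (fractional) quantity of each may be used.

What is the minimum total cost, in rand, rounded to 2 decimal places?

R1.13

This is a linear program. Let x1 = kg of cassava meal, x2 = kg of barley, x3 = kg of soybean meal.
min 0.22x1 + 0.3x2 + 0.62x3 with:
  1.7x1 + 0.6x2 + 3x3 ≥ 2.2   (calcium)
  0.9x1 + 4.3x2 + 26.5x3 ≥ 48.4   (lysine)
  x1, x2, x3 ≥ 0.
The cheapest feasible vertex uses only soybean meal; cassava meal, barley are not used. Binding constraint: lysine.
So soybean meal = 1.826 kg.
Hence cost = 0.62·1.826 = R1.1321.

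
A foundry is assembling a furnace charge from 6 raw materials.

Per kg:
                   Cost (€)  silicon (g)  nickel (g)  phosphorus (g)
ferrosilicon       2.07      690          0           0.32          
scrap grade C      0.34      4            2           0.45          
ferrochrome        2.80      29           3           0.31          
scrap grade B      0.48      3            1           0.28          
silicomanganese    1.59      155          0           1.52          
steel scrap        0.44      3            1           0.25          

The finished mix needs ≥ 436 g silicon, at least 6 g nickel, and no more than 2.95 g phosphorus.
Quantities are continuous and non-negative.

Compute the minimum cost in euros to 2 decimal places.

€2.29

Let x1 = kg of ferrosilicon, x2 = kg of scrap grade C, x3 = kg of ferrochrome, x4 = kg of scrap grade B, x5 = kg of silicomanganese, x6 = kg of steel scrap.
Minimise 2.07x1 + 0.34x2 + 2.8x3 + 0.48x4 + 1.59x5 + 0.44x6 s.t.:
  690x1 + 4x2 + 29x3 + 3x4 + 155x5 + 3x6 ≥ 436   (silicon)
  2x2 + 3x3 + 1x4 + 1x6 ≥ 6   (nickel)
  0.32x1 + 0.45x2 + 0.31x3 + 0.28x4 + 1.52x5 + 0.25x6 ≤ 2.95   (phosphorus)
  x1, x2, x3, x4, x5, x6 ≥ 0.
The minimum-cost mix takes nothing from ferrochrome, scrap grade B, silicomanganese, steel scrap — only ferrosilicon, scrap grade C. The silicon and nickel requirements are met with equality.
That vertex is x1 = 0.6145, x2 = 3.
Total cost: 2.07·0.6145 + 0.34·3 = 2.2920.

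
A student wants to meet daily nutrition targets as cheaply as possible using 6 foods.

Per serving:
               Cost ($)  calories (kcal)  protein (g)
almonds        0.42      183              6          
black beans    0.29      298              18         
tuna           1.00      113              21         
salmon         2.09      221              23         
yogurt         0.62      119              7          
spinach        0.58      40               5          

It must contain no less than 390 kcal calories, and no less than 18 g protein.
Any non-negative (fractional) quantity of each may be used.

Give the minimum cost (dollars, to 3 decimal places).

$0.380

This is a linear program. Let x1 = servings of almonds, x2 = servings of black beans, x3 = servings of tuna, x4 = servings of salmon, x5 = servings of yogurt, x6 = servings of spinach.
Minimize 0.42x1 + 0.29x2 + 1x3 + 2.09x4 + 0.62x5 + 0.58x6 with:
  183x1 + 298x2 + 113x3 + 221x4 + 119x5 + 40x6 ≥ 390   (calories)
  6x1 + 18x2 + 21x3 + 23x4 + 7x5 + 5x6 ≥ 18   (protein)
  x1, x2, x3, x4, x5, x6 ≥ 0.
The optimal basis is {black beans}; almonds, tuna, salmon, yogurt, spinach drop out. The calories requirement is met with equality.
Optimal quantities: black beans = 1.309 servings.
Cost = 0.29·1.309 = 0.37961.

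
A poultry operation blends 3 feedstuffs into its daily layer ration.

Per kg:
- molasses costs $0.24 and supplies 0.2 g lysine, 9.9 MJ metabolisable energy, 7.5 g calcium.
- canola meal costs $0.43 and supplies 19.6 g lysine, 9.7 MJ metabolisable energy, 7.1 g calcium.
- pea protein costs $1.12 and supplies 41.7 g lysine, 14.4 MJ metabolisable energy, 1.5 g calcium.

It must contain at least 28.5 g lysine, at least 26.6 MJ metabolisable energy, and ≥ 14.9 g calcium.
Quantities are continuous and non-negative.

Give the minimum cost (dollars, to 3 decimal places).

$0.926

Let x1 = kg of molasses, x2 = kg of canola meal, x3 = kg of pea protein.
Minimise 0.24x1 + 0.43x2 + 1.12x3 subject to:
  0.2x1 + 19.6x2 + 41.7x3 ≥ 28.5   (lysine)
  9.9x1 + 9.7x2 + 14.4x3 ≥ 26.6   (metabolisable energy)
  7.5x1 + 7.1x2 + 1.5x3 ≥ 14.9   (calcium)
  x1, x2, x3 ≥ 0.
At the optimum only molasses, canola meal are positive (pea protein = 0). The lysine and metabolisable energy requirements are met with equality.
That vertex is x1 = 1.275, x2 = 1.441.
Total cost: 0.24·1.275 + 0.43·1.441 = 0.92563.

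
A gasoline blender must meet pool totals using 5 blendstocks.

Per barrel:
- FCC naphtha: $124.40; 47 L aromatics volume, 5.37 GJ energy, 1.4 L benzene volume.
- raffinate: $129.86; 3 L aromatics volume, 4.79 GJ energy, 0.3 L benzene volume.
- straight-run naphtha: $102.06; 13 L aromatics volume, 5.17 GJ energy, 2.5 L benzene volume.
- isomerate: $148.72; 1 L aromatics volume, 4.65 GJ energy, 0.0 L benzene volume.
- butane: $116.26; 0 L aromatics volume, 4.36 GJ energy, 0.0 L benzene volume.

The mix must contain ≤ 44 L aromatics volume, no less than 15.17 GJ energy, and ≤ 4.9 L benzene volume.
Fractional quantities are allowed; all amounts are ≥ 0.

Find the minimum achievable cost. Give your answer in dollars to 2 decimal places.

$334.34

Let x1 = barrels of FCC naphtha, x2 = barrels of raffinate, x3 = barrels of straight-run naphtha, x4 = barrels of isomerate, x5 = barrels of butane.
min 124.4x1 + 129.86x2 + 102.06x3 + 148.72x4 + 116.26x5 subject to:
  47x1 + 3x2 + 13x3 + 1x4 ≤ 44   (aromatics volume)
  5.37x1 + 4.79x2 + 5.17x3 + 4.65x4 + 4.36x5 ≥ 15.17   (energy)
  1.4x1 + 0.3x2 + 2.5x3 ≤ 4.9   (benzene volume)
  x1, x2, x3, x4, x5 ≥ 0.
The optimal basis is {straight-run naphtha, butane}; FCC naphtha, raffinate, isomerate drop out. The energy and benzene volume requirements are met with equality.
Optimal quantities: straight-run naphtha = 1.96 barrels, butane = 1.1552 barrels.
Cost = 102.06·1.96 + 116.26·1.1552 = 334.3412.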